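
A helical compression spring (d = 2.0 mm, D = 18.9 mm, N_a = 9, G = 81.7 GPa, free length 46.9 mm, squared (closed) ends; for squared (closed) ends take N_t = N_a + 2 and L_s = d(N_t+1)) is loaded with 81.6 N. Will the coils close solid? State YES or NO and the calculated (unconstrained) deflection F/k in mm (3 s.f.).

YES, δ = 30.3 mm

k = Gd⁴/(8D³N_a) = (81.7×10³)(2.0⁴)/(8·18.9³·9) = 2.6892 N/mm
N_t = 11; L_s = 2.0·12 = 24 mm; δ_solid = L₀ − L_s = 46.9 − 24 = 22.9 mm
δ = F/k = 81.6/2.6892 = 30.344 mm
δ ≥ δ_solid → spring goes solid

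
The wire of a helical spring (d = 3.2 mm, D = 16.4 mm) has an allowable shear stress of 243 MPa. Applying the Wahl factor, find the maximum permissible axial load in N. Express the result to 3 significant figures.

146 N

C = D/d = 16.4/3.2 = 5.1250
K_W = (4C−1)/(4C−4) + 0.615/C = 19.500/16.500 + 0.1200 = 1.3018
τ_max = K·8FD/(πd³) → F_max = τ_allow·πd³/(8DK)
F_max = 243·π·3.2³/(8·16.4·1.3018) = 25015/170.8 = 146.46 N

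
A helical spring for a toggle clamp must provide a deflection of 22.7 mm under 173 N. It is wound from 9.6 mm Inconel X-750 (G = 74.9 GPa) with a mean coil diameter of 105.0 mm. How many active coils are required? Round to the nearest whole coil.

Required rate k = F/δ = 173/22.7 = 7.6211 N/mm
N_a = Gd⁴/(8D³k) = (74.9×10³ × 9.6⁴)/(8 × 105.0³ × 7.6211)
    = 6.36161e+08 / 7.05794e+07 = 9.013 → 9 coils

9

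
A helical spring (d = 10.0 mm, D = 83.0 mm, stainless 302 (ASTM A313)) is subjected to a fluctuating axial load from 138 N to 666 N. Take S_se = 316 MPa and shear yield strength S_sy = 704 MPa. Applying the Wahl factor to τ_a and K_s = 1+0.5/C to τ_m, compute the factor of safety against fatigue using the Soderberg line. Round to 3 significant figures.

2.98

C = D/d = 83.0/10.0 = 8.3000; K_W = (4C−1)/(4C−4)+0.615/C = 1.1768; K_s = 1+0.5/C = 1.0602
F_a = (F_max−F_min)/2 = 264 N; F_m = (F_max+F_min)/2 = 402 N
τ_a = K_W·8F_aD/(πd³) = 1.1768 × 55.798 = 65.666 MPa
τ_m = K_s·8F_mD/(πd³) = 1.0602 × 84.966 = 90.084 MPa
Soderberg: 1/n_f = τ_a/S_se + τ_m/S_sy = 65.666/316 + 90.084/704 = 0.20780 + 0.12796 = 0.33576
n_f = 1/0.33576 = 2.978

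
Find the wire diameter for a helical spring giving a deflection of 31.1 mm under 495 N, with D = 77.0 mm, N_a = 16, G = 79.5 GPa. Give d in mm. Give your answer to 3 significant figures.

Required rate k = F/δ = 495/31.1 = 15.916 N/mm
d = (8D³N_a·k / G)^(1/4) = (8·77.0³·16·15.916 / (79.5×10³))^0.25
  = (11699)^0.25 = 10.4002 mm

10.4 mm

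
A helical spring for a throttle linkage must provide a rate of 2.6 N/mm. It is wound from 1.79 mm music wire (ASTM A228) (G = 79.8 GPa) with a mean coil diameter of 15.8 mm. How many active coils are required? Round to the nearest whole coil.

10

N_a = Gd⁴/(8D³k) = (79.8×10³ × 1.79⁴)/(8 × 15.8³ × 2.6)
    = 819247 / 82041.7 = 9.986 → 10 coils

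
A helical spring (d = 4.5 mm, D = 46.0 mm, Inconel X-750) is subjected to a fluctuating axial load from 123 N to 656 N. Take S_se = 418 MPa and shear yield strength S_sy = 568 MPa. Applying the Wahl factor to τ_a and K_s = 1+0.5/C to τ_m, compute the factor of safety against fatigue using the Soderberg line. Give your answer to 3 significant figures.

0.538

C = D/d = 46.0/4.5 = 10.2222; K_W = (4C−1)/(4C−4)+0.615/C = 1.1415; K_s = 1+0.5/C = 1.0489
F_a = (F_max−F_min)/2 = 266.5 N; F_m = (F_max+F_min)/2 = 389.5 N
τ_a = K_W·8F_aD/(πd³) = 1.1415 × 342.58 = 391.05 MPa
τ_m = K_s·8F_mD/(πd³) = 1.0489 × 500.69 = 525.18 MPa
Soderberg: 1/n_f = τ_a/S_se + τ_m/S_sy = 391.05/418 + 525.18/568 = 0.93552 + 0.92461 = 1.8601
n_f = 1/1.8601 = 0.5376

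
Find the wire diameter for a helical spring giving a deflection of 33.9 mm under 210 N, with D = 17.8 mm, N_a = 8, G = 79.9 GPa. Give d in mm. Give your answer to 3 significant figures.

Required rate k = F/δ = 210/33.9 = 6.1947 N/mm
d = (8D³N_a·k / G)^(1/4) = (8·17.8³·8·6.1947 / (79.9×10³))^0.25
  = (27.984)^0.25 = 2.3000 mm

2.30 mm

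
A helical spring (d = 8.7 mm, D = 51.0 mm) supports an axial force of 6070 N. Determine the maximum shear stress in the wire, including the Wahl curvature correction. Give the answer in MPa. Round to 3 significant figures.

Spring index C = D/d = 51.0/8.7 = 5.8621
K_W = (4C−1)/(4C−4) + 0.615/C = 22.448/19.448 + 0.1049 = 1.2592
τ₀ = 8FD/(πd³) = 8·6070·51.0/(π·8.7³) = 2.47656e+06/2068.7 = 1197.1 MPa
τ_max = K·τ₀ = 1.2592 × 1197.1 = 1507.4 MPa

1510 MPa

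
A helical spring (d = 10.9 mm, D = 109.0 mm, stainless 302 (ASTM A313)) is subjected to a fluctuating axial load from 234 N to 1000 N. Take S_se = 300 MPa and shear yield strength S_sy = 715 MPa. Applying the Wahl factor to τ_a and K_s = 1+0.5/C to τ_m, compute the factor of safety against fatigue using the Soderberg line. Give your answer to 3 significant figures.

1.97

C = D/d = 109.0/10.9 = 10.0000; K_W = (4C−1)/(4C−4)+0.615/C = 1.1448; K_s = 1+0.5/C = 1.0500
F_a = (F_max−F_min)/2 = 383 N; F_m = (F_max+F_min)/2 = 617 N
τ_a = K_W·8F_aD/(πd³) = 1.1448 × 82.089 = 93.978 MPa
τ_m = K_s·8F_mD/(πd³) = 1.0500 × 132.24 = 138.86 MPa
Soderberg: 1/n_f = τ_a/S_se + τ_m/S_sy = 93.978/300 + 138.86/715 = 0.31326 + 0.19420 = 0.50746
n_f = 1/0.50746 = 1.971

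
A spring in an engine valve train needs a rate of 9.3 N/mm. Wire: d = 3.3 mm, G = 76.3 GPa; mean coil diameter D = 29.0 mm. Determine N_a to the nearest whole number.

5

N_a = Gd⁴/(8D³k) = (76.3×10³ × 3.3⁴)/(8 × 29.0³ × 9.3)
    = 9.04858e+06 / 1.81454e+06 = 4.987 → 5 coils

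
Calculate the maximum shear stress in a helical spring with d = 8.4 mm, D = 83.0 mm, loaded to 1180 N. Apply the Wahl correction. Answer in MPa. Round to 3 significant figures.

Spring index C = D/d = 83.0/8.4 = 9.8810
K_W = (4C−1)/(4C−4) + 0.615/C = 38.524/35.524 + 0.0622 = 1.1467
τ₀ = 8FD/(πd³) = 8·1180·83.0/(π·8.4³) = 783520/1862 = 420.79 MPa
τ_max = K·τ₀ = 1.1467 × 420.79 = 482.51 MPa

483 MPa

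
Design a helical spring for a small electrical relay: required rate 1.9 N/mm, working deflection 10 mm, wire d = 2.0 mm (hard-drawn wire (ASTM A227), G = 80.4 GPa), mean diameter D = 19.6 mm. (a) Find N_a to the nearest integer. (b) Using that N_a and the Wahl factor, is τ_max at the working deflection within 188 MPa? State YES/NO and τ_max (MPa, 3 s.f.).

N_a = Gd⁴/(8D³k) = (80.4×10³)(2.0⁴)/(8·19.6³·1.9) = 11.24 → N_a = 11
Actual rate k = Gd⁴/(8D³·11) = 1.9414 N/mm
Working load F = kδ = 1.9414·10 = 19.414 N
C = 19.6/2.0 = 9.8000; K_W = (4C−1)/(4C−4)+0.615/C = 1.1480
τ_max = K_W·8FD/(πd³) = 1.1480·121.12 = 139.05 MPa
τ_max ≤ 188 MPa → acceptable

(a) 11 coils; (b) YES, τ_max = 139 MPa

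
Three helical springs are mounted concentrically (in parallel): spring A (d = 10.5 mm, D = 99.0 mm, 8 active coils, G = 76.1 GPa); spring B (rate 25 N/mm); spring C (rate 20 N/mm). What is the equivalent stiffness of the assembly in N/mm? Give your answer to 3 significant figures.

59.9 N/mm

k_A = Gd⁴/(8D³N_a) = (76.1×10³)(10.5⁴)/(8·99.0³·8) = 14.896 N/mm
Parallel: k_eq = 14.896 + 25 + 20 = 59.896 N/mm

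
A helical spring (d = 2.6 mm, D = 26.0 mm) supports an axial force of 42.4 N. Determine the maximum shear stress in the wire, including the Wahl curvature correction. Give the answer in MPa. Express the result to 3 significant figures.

Spring index C = D/d = 26.0/2.6 = 10.0000
K_W = (4C−1)/(4C−4) + 0.615/C = 39.000/36.000 + 0.0615 = 1.1448
τ₀ = 8FD/(πd³) = 8·42.4·26.0/(π·2.6³) = 8819.2/55.217 = 159.72 MPa
τ_max = K·τ₀ = 1.1448 × 159.72 = 182.85 MPa

183 MPa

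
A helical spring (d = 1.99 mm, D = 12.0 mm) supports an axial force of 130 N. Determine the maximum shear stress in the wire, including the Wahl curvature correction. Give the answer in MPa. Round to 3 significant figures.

631 MPa

Spring index C = D/d = 12.0/1.99 = 6.0302
K_W = (4C−1)/(4C−4) + 0.615/C = 23.121/20.121 + 0.1020 = 1.2511
τ₀ = 8FD/(πd³) = 8·130·12.0/(π·1.99³) = 12480/24.758 = 504.09 MPa
τ_max = K·τ₀ = 1.2511 × 504.09 = 630.66 MPa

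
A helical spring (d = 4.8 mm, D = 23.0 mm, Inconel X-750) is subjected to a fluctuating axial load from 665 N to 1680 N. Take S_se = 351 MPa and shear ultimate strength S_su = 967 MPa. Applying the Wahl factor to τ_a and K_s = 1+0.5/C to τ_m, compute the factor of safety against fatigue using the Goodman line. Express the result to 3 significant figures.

C = D/d = 23.0/4.8 = 4.7917; K_W = (4C−1)/(4C−4)+0.615/C = 1.3262; K_s = 1+0.5/C = 1.1043
F_a = (F_max−F_min)/2 = 507.5 N; F_m = (F_max+F_min)/2 = 1172.5 N
τ_a = K_W·8F_aD/(πd³) = 1.3262 × 268.77 = 356.43 MPa
τ_m = K_s·8F_mD/(πd³) = 1.1043 × 620.95 = 685.75 MPa
Goodman: 1/n_f = τ_a/S_se + τ_m/S_su = 356.43/351 + 685.75/967 = 1.01547 + 0.70915 = 1.7246
n_f = 1/1.7246 = 0.5798

0.580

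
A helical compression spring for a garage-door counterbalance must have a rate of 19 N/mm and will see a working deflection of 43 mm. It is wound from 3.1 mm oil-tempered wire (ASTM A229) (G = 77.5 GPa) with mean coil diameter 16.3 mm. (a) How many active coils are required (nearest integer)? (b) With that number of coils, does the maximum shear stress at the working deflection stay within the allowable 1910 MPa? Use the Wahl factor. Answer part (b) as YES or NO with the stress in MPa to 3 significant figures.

N_a = Gd⁴/(8D³k) = (77.5×10³)(3.1⁴)/(8·16.3³·19) = 10.87 → N_a = 11
Actual rate k = Gd⁴/(8D³·11) = 18.78 N/mm
Working load F = kδ = 18.78·43 = 807.55 N
C = 16.3/3.1 = 5.2581; K_W = (4C−1)/(4C−4)+0.615/C = 1.2931
τ_max = K_W·8FD/(πd³) = 1.2931·1125.2 = 1454.9 MPa
τ_max ≤ 1910 MPa → acceptable

(a) 11 coils; (b) YES, τ_max = 1450 MPa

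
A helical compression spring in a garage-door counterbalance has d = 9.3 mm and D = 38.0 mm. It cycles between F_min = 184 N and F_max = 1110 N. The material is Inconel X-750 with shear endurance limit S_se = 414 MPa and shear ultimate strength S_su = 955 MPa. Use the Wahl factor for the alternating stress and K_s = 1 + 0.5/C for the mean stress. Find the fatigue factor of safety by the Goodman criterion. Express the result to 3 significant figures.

3.58

C = D/d = 38.0/9.3 = 4.0860; K_W = (4C−1)/(4C−4)+0.615/C = 1.3935; K_s = 1+0.5/C = 1.1224
F_a = (F_max−F_min)/2 = 463 N; F_m = (F_max+F_min)/2 = 647 N
τ_a = K_W·8F_aD/(πd³) = 1.3935 × 55.7 = 77.621 MPa
τ_m = K_s·8F_mD/(πd³) = 1.1224 × 77.836 = 87.36 MPa
Goodman: 1/n_f = τ_a/S_se + τ_m/S_su = 77.621/414 + 87.36/955 = 0.18749 + 0.09148 = 0.27897
n_f = 1/0.27897 = 3.585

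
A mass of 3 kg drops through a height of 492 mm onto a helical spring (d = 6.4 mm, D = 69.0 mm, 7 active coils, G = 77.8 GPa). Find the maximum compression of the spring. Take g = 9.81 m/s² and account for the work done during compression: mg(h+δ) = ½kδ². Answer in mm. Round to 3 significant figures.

k = Gd⁴/(8D³N_a) = (77.8×10³)(6.4⁴)/(8·69.0³·7) = 7.0952 N/mm
W = mg = 3 × 9.81 = 29.43 N
½kδ² − Wδ − Wh = 0 → δ = (W + √(W² + 2kWh))/k
δ = (29.43 + √(866.12 + 205471))/7.0952 = (29.43 + 454.24)/7.0952 = 68.169 mm

68.2 mm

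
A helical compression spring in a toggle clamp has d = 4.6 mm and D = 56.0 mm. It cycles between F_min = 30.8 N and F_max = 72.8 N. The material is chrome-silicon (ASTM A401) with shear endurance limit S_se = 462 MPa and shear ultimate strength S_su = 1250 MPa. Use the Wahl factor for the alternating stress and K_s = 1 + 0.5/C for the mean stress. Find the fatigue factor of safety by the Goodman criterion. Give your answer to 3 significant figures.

C = D/d = 56.0/4.6 = 12.1739; K_W = (4C−1)/(4C−4)+0.615/C = 1.1176; K_s = 1+0.5/C = 1.0411
F_a = (F_max−F_min)/2 = 21 N; F_m = (F_max+F_min)/2 = 51.8 N
τ_a = K_W·8F_aD/(πd³) = 1.1176 × 30.766 = 34.385 MPa
τ_m = K_s·8F_mD/(πd³) = 1.0411 × 75.89 = 79.007 MPa
Goodman: 1/n_f = τ_a/S_se + τ_m/S_su = 34.385/462 + 79.007/1250 = 0.07443 + 0.06321 = 0.13763
n_f = 1/0.13763 = 7.266

7.27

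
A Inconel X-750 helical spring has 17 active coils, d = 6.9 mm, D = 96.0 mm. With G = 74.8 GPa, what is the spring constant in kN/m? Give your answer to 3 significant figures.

k = Gd⁴/(8D³N_a) = (74.8×10³ × 6.9⁴) / (8 × 96.0³ × 17)
  = 1.6955e+08 / 1.20324e+08 = 1.4091 N/mm

1.41 kN/m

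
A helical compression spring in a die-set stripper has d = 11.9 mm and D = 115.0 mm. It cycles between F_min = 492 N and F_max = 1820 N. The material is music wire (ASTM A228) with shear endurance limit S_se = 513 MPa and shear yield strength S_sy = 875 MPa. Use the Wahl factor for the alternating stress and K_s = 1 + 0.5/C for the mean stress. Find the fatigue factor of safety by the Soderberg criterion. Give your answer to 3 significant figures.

C = D/d = 115.0/11.9 = 9.6639; K_W = (4C−1)/(4C−4)+0.615/C = 1.1502; K_s = 1+0.5/C = 1.0517
F_a = (F_max−F_min)/2 = 664 N; F_m = (F_max+F_min)/2 = 1156 N
τ_a = K_W·8F_aD/(πd³) = 1.1502 × 115.39 = 132.72 MPa
τ_m = K_s·8F_mD/(πd³) = 1.0517 × 200.89 = 211.28 MPa
Soderberg: 1/n_f = τ_a/S_se + τ_m/S_sy = 132.72/513 + 211.28/875 = 0.25872 + 0.24147 = 0.50018
n_f = 1/0.50018 = 1.999

2.00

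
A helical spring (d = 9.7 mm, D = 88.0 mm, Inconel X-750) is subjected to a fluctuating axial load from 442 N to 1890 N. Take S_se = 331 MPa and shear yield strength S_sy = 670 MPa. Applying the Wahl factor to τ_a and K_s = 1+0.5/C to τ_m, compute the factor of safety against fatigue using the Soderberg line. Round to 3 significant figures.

C = D/d = 88.0/9.7 = 9.0722; K_W = (4C−1)/(4C−4)+0.615/C = 1.1607; K_s = 1+0.5/C = 1.0551
F_a = (F_max−F_min)/2 = 724 N; F_m = (F_max+F_min)/2 = 1166 N
τ_a = K_W·8F_aD/(πd³) = 1.1607 × 177.76 = 206.33 MPa
τ_m = K_s·8F_mD/(πd³) = 1.0551 × 286.29 = 302.07 MPa
Soderberg: 1/n_f = τ_a/S_se + τ_m/S_sy = 206.33/331 + 302.07/670 = 0.62336 + 0.45085 = 1.0742
n_f = 1/1.0742 = 0.9309

0.931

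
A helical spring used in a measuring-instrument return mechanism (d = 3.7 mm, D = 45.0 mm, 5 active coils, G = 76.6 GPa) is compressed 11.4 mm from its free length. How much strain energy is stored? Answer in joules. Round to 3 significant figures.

0.256 J

k = Gd⁴/(8D³N_a) = (76.6×10³)(3.7⁴)/(8·45.0³·5) = 3.9386 N/mm
U = ½kδ² = 0.5 × 3.9386 × 11.4² = 255.93 N·mm = 0.25593 J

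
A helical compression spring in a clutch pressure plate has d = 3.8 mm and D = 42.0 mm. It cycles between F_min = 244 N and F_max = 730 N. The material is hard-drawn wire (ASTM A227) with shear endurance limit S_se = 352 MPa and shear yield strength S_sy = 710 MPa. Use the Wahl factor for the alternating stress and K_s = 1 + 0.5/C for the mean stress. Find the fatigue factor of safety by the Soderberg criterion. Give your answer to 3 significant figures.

0.343

C = D/d = 42.0/3.8 = 11.0526; K_W = (4C−1)/(4C−4)+0.615/C = 1.1303; K_s = 1+0.5/C = 1.0452
F_a = (F_max−F_min)/2 = 243 N; F_m = (F_max+F_min)/2 = 487 N
τ_a = K_W·8F_aD/(πd³) = 1.1303 × 473.64 = 535.33 MPa
τ_m = K_s·8F_mD/(πd³) = 1.0452 × 949.22 = 992.16 MPa
Soderberg: 1/n_f = τ_a/S_se + τ_m/S_sy = 535.33/352 + 992.16/710 = 1.52082 + 1.39741 = 2.9182
n_f = 1/2.9182 = 0.3427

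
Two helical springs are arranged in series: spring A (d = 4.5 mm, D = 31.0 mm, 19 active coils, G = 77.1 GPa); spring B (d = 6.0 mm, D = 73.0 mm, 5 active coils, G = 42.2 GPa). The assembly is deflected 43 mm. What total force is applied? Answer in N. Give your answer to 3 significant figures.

k_A = Gd⁴/(8D³N_a) = (77.1×10³)(4.5⁴)/(8·31.0³·19) = 6.9819 N/mm
k_B = Gd⁴/(8D³N_a) = (42.2×10³)(6.0⁴)/(8·73.0³·5) = 3.5147 N/mm
Series: 1/k_eq = 1/6.9819 + 1/3.5147 = 0.42775; k_eq = 2.3378 N/mm
F = k_eq·δ = 2.3378·43 = 100.53 N

101 N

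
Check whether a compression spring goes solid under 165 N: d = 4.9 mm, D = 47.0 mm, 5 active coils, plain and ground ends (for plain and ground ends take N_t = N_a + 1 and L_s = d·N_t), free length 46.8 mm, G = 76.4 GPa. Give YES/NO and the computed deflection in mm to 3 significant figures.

k = Gd⁴/(8D³N_a) = (76.4×10³)(4.9⁴)/(8·47.0³·5) = 10.605 N/mm
N_t = 6; L_s = 4.9·6 = 29.4 mm; δ_solid = L₀ − L_s = 46.8 − 29.4 = 17.4 mm
δ = F/k = 165/10.605 = 15.558 mm
δ < δ_solid → spring does not go solid

NO, δ = 15.6 mm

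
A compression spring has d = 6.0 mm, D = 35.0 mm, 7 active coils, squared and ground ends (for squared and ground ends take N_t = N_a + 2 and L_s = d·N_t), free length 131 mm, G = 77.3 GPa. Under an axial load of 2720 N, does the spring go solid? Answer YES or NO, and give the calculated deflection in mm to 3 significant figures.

k = Gd⁴/(8D³N_a) = (77.3×10³)(6.0⁴)/(8·35.0³·7) = 41.725 N/mm
N_t = 9; L_s = 6.0·9 = 54 mm; δ_solid = L₀ − L_s = 131 − 54 = 77 mm
δ = F/k = 2720/41.725 = 65.189 mm
δ < δ_solid → spring does not go solid

NO, δ = 65.2 mm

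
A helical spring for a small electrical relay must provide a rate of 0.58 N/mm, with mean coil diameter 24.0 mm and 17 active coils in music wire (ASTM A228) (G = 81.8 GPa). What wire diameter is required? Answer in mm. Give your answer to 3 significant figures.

d = (8D³N_a·k / G)^(1/4) = (8·24.0³·17·0.58 / (81.8×10³))^0.25
  = (13.331)^0.25 = 1.9108 mm

1.91 mm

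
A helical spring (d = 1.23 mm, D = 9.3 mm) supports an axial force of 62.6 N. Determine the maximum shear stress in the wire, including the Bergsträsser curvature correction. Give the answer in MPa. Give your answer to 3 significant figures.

Spring index C = D/d = 9.3/1.23 = 7.5610
K_B = (4C+2)/(4C−3) = 32.244/27.244 = 1.1835
τ₀ = 8FD/(πd³) = 8·62.6·9.3/(π·1.23³) = 4657.44/5.8461 = 796.68 MPa
τ_max = K·τ₀ = 1.1835 × 796.68 = 942.89 MPa

943 MPa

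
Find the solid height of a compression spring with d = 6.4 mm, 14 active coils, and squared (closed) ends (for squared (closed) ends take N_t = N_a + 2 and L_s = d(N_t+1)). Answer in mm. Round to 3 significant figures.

squared (closed) ends: N_t = N_a + 2 = 14 + 2 = 16
L_s = d·(N_t+1) = 6.4 × 17 = 108.8 mm

109 mm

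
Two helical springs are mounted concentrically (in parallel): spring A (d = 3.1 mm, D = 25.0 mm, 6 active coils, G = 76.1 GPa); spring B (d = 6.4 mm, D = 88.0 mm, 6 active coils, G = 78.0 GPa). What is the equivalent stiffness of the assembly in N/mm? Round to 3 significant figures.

13.4 N/mm

k_A = Gd⁴/(8D³N_a) = (76.1×10³)(3.1⁴)/(8·25.0³·6) = 9.3707 N/mm
k_B = Gd⁴/(8D³N_a) = (78.0×10³)(6.4⁴)/(8·88.0³·6) = 4.0006 N/mm
Parallel: k_eq = 9.3707 + 4.0006 = 13.371 N/mm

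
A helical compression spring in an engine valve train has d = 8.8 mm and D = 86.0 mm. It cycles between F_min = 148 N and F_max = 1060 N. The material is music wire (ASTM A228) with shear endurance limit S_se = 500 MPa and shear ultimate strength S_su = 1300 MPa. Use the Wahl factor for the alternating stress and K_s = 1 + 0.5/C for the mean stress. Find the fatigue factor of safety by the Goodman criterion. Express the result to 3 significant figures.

C = D/d = 86.0/8.8 = 9.7727; K_W = (4C−1)/(4C−4)+0.615/C = 1.1484; K_s = 1+0.5/C = 1.0512
F_a = (F_max−F_min)/2 = 456 N; F_m = (F_max+F_min)/2 = 604 N
τ_a = K_W·8F_aD/(πd³) = 1.1484 × 146.54 = 168.29 MPa
τ_m = K_s·8F_mD/(πd³) = 1.0512 × 194.1 = 204.03 MPa
Goodman: 1/n_f = τ_a/S_se + τ_m/S_su = 168.29/500 + 204.03/1300 = 0.33658 + 0.15695 = 0.49353
n_f = 1/0.49353 = 2.026

2.03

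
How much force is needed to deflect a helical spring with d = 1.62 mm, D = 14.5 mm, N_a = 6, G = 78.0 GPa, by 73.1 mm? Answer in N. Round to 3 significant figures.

k = Gd⁴/(8D³N_a) = (78.0×10³)(1.62⁴)/(8·14.5³·6) = 3.6712 N/mm
F = k·δ = 3.6712 × 73.1 = 268.37 N

268 N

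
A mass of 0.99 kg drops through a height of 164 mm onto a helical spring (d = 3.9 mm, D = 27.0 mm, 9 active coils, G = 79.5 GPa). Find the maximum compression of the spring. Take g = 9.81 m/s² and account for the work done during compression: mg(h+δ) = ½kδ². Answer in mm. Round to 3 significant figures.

k = Gd⁴/(8D³N_a) = (79.5×10³)(3.9⁴)/(8·27.0³·9) = 12.978 N/mm
W = mg = 0.99 × 9.81 = 9.7119 N
½kδ² − Wδ − Wh = 0 → δ = (W + √(W² + 2kWh))/k
δ = (9.7119 + √(94.321 + 41340.9))/12.978 = (9.7119 + 203.56)/12.978 = 16.433 mm

16.4 mm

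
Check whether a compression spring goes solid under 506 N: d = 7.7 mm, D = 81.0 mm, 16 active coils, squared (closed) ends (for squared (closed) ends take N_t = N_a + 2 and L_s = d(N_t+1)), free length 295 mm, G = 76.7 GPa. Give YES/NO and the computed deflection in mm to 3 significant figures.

NO, δ = 128 mm

k = Gd⁴/(8D³N_a) = (76.7×10³)(7.7⁴)/(8·81.0³·16) = 3.9636 N/mm
N_t = 18; L_s = 7.7·19 = 146.3 mm; δ_solid = L₀ − L_s = 295 − 146.3 = 148.7 mm
δ = F/k = 506/3.9636 = 127.66 mm
δ < δ_solid → spring does not go solid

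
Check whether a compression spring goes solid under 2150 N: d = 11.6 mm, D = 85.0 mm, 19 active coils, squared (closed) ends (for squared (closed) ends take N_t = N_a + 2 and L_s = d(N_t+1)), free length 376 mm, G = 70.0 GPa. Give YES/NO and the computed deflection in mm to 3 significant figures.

YES, δ = 158 mm

k = Gd⁴/(8D³N_a) = (70.0×10³)(11.6⁴)/(8·85.0³·19) = 13.578 N/mm
N_t = 21; L_s = 11.6·22 = 255.2 mm; δ_solid = L₀ − L_s = 376 − 255.2 = 120.8 mm
δ = F/k = 2150/13.578 = 158.35 mm
δ ≥ δ_solid → spring goes solid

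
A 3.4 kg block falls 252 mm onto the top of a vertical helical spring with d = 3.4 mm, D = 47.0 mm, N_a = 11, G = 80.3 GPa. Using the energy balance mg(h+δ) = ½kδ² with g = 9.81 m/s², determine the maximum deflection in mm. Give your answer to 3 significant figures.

151 mm

k = Gd⁴/(8D³N_a) = (80.3×10³)(3.4⁴)/(8·47.0³·11) = 1.1745 N/mm
W = mg = 3.4 × 9.81 = 33.354 N
½kδ² − Wδ − Wh = 0 → δ = (W + √(W² + 2kWh))/k
δ = (33.354 + √(1112.5 + 19743.9))/1.1745 = (33.354 + 144.42)/1.1745 = 151.36 mm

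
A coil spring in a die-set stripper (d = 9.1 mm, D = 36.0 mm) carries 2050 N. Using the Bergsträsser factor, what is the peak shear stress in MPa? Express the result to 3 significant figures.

Spring index C = D/d = 36.0/9.1 = 3.9560
K_B = (4C+2)/(4C−3) = 17.824/12.824 = 1.3899
τ₀ = 8FD/(πd³) = 8·2050·36.0/(π·9.1³) = 590400/2367.4 = 249.39 MPa
τ_max = K·τ₀ = 1.3899 × 249.39 = 346.62 MPa

347 MPa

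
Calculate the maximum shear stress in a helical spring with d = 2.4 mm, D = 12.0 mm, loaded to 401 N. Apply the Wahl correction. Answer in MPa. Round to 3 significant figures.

Spring index C = D/d = 12.0/2.4 = 5.0000
K_W = (4C−1)/(4C−4) + 0.615/C = 19.000/16.000 + 0.1230 = 1.3105
τ₀ = 8FD/(πd³) = 8·401·12.0/(π·2.4³) = 38496/43.429 = 886.4 MPa
τ_max = K·τ₀ = 1.3105 × 886.4 = 1161.6 MPa

1160 MPa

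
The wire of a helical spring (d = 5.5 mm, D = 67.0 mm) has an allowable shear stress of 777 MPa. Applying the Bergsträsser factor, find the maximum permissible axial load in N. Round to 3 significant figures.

683 N

C = D/d = 67.0/5.5 = 12.1818
K_B = (4C+2)/(4C−3) = 50.727/45.727 = 1.1093
τ_max = K·8FD/(πd³) → F_max = τ_allow·πd³/(8DK)
F_max = 777·π·5.5³/(8·67.0·1.1093) = 4.0612e+05/594.61 = 683.01 N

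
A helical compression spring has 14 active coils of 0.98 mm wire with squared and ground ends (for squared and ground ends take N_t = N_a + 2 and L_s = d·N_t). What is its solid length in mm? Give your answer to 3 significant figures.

15.7 mm

squared and ground ends: N_t = N_a + 2 = 14 + 2 = 16
L_s = d·N_t = 0.98 × 16 = 15.68 mm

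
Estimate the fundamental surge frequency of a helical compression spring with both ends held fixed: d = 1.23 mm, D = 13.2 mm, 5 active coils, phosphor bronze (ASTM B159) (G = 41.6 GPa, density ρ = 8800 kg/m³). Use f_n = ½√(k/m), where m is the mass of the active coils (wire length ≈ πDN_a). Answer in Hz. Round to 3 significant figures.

345 Hz

k = Gd⁴/(8D³N_a) = (41.6×10³)(1.23⁴)/(8·13.2³·5) = 1.035 N/mm = 1035 N/m
Wire length L = πDN_a = π·13.2·5 = 207.35 mm
m = ρ·(πd²/4)·L = 8800 × 1.1882×10⁻⁶ m² × 0.20735 m = 0.0021681 kg
f_n = ½√(k/m) = 0.5·√(1035/0.0021681) = 0.5·√(4.7737e+05) = 345.46 Hz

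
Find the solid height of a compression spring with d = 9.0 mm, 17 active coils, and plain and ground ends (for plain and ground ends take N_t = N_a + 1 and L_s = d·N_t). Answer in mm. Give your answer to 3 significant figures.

162 mm

plain and ground ends: N_t = N_a + 1 = 17 + 1 = 18
L_s = d·N_t = 9.0 × 18 = 162 mm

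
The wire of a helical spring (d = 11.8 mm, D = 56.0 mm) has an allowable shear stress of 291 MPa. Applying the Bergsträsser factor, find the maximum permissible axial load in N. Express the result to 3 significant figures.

2550 N

C = D/d = 56.0/11.8 = 4.7458
K_B = (4C+2)/(4C−3) = 20.983/15.983 = 1.3128
τ_max = K·8FD/(πd³) → F_max = τ_allow·πd³/(8DK)
F_max = 291·π·11.8³/(8·56.0·1.3128) = 1.5021e+06/588.15 = 2553.9 N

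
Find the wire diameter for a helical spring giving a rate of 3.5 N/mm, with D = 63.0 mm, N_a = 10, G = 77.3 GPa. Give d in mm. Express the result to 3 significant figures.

5.49 mm

d = (8D³N_a·k / G)^(1/4) = (8·63.0³·10·3.5 / (77.3×10³))^0.25
  = (905.73)^0.25 = 5.4859 mm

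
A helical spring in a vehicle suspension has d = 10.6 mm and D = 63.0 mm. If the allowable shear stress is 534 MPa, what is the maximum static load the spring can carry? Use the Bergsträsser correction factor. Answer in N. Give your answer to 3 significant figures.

3200 N

C = D/d = 63.0/10.6 = 5.9434
K_B = (4C+2)/(4C−3) = 25.774/20.774 = 1.2407
τ_max = K·8FD/(πd³) → F_max = τ_allow·πd³/(8DK)
F_max = 534·π·10.6³/(8·63.0·1.2407) = 1.9981e+06/625.31 = 3195.3 N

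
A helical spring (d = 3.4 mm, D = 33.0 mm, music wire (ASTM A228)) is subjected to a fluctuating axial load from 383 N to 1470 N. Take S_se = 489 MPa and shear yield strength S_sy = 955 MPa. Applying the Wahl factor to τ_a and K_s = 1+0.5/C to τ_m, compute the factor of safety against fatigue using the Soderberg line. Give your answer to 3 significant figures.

C = D/d = 33.0/3.4 = 9.7059; K_W = (4C−1)/(4C−4)+0.615/C = 1.1495; K_s = 1+0.5/C = 1.0515
F_a = (F_max−F_min)/2 = 543.5 N; F_m = (F_max+F_min)/2 = 926.5 N
τ_a = K_W·8F_aD/(πd³) = 1.1495 × 1162 = 1335.8 MPa
τ_m = K_s·8F_mD/(πd³) = 1.0515 × 1980.9 = 2082.9 MPa
Soderberg: 1/n_f = τ_a/S_se + τ_m/S_sy = 1335.8/489 + 2082.9/955 = 2.73163 + 2.18110 = 4.9127
n_f = 1/4.9127 = 0.2036

0.204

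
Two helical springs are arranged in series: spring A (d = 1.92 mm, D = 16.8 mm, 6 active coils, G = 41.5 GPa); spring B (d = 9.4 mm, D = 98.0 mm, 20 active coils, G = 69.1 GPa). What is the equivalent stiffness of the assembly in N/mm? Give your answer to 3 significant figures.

1.46 N/mm

k_A = Gd⁴/(8D³N_a) = (41.5×10³)(1.92⁴)/(8·16.8³·6) = 2.4779 N/mm
k_B = Gd⁴/(8D³N_a) = (69.1×10³)(9.4⁴)/(8·98.0³·20) = 3.5825 N/mm
Series: 1/k_eq = 1/2.4779 + 1/3.5825 = 0.6827; k_eq = 1.4648 N/mm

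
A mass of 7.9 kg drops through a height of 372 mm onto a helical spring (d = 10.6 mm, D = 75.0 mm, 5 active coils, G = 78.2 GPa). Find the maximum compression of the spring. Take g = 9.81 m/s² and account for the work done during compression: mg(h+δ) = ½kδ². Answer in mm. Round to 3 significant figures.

32.7 mm

k = Gd⁴/(8D³N_a) = (78.2×10³)(10.6⁴)/(8·75.0³·5) = 58.504 N/mm
W = mg = 7.9 × 9.81 = 77.499 N
½kδ² − Wδ − Wh = 0 → δ = (W + √(W² + 2kWh))/k
δ = (77.499 + √(6006.1 + 3.3733e+06))/58.504 = (77.499 + 1838.3)/58.504 = 32.746 mm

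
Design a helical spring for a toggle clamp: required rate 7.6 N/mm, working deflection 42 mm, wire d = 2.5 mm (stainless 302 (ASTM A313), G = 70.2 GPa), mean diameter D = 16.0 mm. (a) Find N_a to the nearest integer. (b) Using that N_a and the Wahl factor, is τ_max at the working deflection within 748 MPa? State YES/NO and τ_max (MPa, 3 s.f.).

(a) 11 coils; (b) NO, τ_max = 1030 MPa

N_a = Gd⁴/(8D³k) = (70.2×10³)(2.5⁴)/(8·16.0³·7.6) = 11.01 → N_a = 11
Actual rate k = Gd⁴/(8D³·11) = 7.6077 N/mm
Working load F = kδ = 7.6077·42 = 319.52 N
C = 16.0/2.5 = 6.4000; K_W = (4C−1)/(4C−4)+0.615/C = 1.2350
τ_max = K_W·8FD/(πd³) = 1.2350·833.19 = 1029 MPa
τ_max > 748 MPa → exceeds allowable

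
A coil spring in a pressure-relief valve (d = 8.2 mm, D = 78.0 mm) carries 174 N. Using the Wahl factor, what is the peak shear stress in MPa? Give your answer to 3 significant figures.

Spring index C = D/d = 78.0/8.2 = 9.5122
K_W = (4C−1)/(4C−4) + 0.615/C = 37.049/34.049 + 0.0647 = 1.1528
τ₀ = 8FD/(πd³) = 8·174·78.0/(π·8.2³) = 108576/1732.2 = 62.682 MPa
τ_max = K·τ₀ = 1.1528 × 62.682 = 72.257 MPa

72.3 MPa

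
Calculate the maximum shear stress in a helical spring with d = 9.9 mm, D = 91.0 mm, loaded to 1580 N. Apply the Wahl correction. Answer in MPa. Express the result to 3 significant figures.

Spring index C = D/d = 91.0/9.9 = 9.1919
K_W = (4C−1)/(4C−4) + 0.615/C = 35.768/32.768 + 0.0669 = 1.1585
τ₀ = 8FD/(πd³) = 8·1580·91.0/(π·9.9³) = 1.15024e+06/3048.3 = 377.34 MPa
τ_max = K·τ₀ = 1.1585 × 377.34 = 437.13 MPa

437 MPa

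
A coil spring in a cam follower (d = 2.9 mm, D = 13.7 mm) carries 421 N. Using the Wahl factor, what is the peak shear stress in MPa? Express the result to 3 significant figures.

802 MPa

Spring index C = D/d = 13.7/2.9 = 4.7241
K_W = (4C−1)/(4C−4) + 0.615/C = 17.897/14.897 + 0.1302 = 1.3316
τ₀ = 8FD/(πd³) = 8·421·13.7/(π·2.9³) = 46141.6/76.62 = 602.21 MPa
τ_max = K·τ₀ = 1.3316 × 602.21 = 801.89 MPa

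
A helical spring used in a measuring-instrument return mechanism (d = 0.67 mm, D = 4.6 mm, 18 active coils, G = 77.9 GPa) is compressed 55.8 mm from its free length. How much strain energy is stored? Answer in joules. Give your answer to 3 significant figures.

k = Gd⁴/(8D³N_a) = (77.9×10³)(0.67⁴)/(8·4.6³·18) = 1.12 N/mm
U = ½kδ² = 0.5 × 1.12 × 55.8² = 1743.6 N·mm = 1.7436 J

1.74 J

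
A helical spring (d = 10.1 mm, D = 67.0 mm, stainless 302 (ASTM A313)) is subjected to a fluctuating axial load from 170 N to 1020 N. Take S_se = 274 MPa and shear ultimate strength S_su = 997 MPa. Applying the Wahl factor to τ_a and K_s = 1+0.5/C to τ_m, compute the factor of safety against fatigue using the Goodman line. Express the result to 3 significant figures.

2.37

C = D/d = 67.0/10.1 = 6.6337; K_W = (4C−1)/(4C−4)+0.615/C = 1.2258; K_s = 1+0.5/C = 1.0754
F_a = (F_max−F_min)/2 = 425 N; F_m = (F_max+F_min)/2 = 595 N
τ_a = K_W·8F_aD/(πd³) = 1.2258 × 70.378 = 86.273 MPa
τ_m = K_s·8F_mD/(πd³) = 1.0754 × 98.53 = 105.96 MPa
Goodman: 1/n_f = τ_a/S_se + τ_m/S_su = 86.273/274 + 105.96/997 = 0.31486 + 0.10628 = 0.42114
n_f = 1/0.42114 = 2.375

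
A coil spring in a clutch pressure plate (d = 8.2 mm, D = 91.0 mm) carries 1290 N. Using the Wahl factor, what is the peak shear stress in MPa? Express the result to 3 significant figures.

Spring index C = D/d = 91.0/8.2 = 11.0976
K_W = (4C−1)/(4C−4) + 0.615/C = 43.390/40.390 + 0.0554 = 1.1297
τ₀ = 8FD/(πd³) = 8·1290·91.0/(π·8.2³) = 939120/1732.2 = 542.16 MPa
τ_max = K·τ₀ = 1.1297 × 542.16 = 612.48 MPa

612 MPa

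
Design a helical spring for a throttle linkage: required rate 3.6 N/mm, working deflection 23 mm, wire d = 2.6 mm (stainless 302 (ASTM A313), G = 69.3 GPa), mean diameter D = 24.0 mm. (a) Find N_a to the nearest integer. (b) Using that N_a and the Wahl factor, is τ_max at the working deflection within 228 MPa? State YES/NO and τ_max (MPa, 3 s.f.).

(a) 8 coils; (b) NO, τ_max = 331 MPa

N_a = Gd⁴/(8D³k) = (69.3×10³)(2.6⁴)/(8·24.0³·3.6) = 7.954 → N_a = 8
Actual rate k = Gd⁴/(8D³·8) = 3.5794 N/mm
Working load F = kδ = 3.5794·23 = 82.327 N
C = 24.0/2.6 = 9.2308; K_W = (4C−1)/(4C−4)+0.615/C = 1.1577
τ_max = K_W·8FD/(πd³) = 1.1577·286.27 = 331.43 MPa
τ_max > 228 MPa → exceeds allowable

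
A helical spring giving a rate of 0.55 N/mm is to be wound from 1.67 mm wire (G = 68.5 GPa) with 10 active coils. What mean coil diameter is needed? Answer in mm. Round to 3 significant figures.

D = (Gd⁴/(8N_a·k))^(1/3) = (68.5×10³·1.67⁴/(8·10·0.55))^(1/3)
  = (12108.9)^(1/3) = 22.9633 mm

23.0 mm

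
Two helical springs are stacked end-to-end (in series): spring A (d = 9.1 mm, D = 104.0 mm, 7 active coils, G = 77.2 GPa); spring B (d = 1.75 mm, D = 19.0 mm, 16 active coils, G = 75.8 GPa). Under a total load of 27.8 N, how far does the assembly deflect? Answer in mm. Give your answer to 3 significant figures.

37.6 mm

k_A = Gd⁴/(8D³N_a) = (77.2×10³)(9.1⁴)/(8·104.0³·7) = 8.4042 N/mm
k_B = Gd⁴/(8D³N_a) = (75.8×10³)(1.75⁴)/(8·19.0³·16) = 0.80975 N/mm
Series: 1/k_eq = 1/8.4042 + 1/0.80975 = 1.3539; k_eq = 0.73859 N/mm
δ = F/k_eq = 27.8/0.73859 = 37.639 mm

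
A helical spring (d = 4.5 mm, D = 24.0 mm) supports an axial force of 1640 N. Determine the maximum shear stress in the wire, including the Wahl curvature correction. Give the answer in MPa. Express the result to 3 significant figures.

Spring index C = D/d = 24.0/4.5 = 5.3333
K_W = (4C−1)/(4C−4) + 0.615/C = 20.333/17.333 + 0.1153 = 1.2884
τ₀ = 8FD/(πd³) = 8·1640·24.0/(π·4.5³) = 314880/286.28 = 1099.9 MPa
τ_max = K·τ₀ = 1.2884 × 1099.9 = 1417.1 MPa

1420 MPa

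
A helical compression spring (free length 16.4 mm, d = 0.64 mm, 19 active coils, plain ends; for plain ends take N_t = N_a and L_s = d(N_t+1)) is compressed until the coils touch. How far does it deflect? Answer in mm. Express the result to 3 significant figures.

N_t = 19; L_s = 0.64·20 = 12.8 mm
δ_solid = L₀ − L_s = 16.4 − 12.8 = 3.6 mm

3.60 mm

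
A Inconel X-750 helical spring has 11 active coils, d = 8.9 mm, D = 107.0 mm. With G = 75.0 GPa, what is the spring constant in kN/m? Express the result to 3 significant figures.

k = Gd⁴/(8D³N_a) = (75.0×10³ × 8.9⁴) / (8 × 107.0³ × 11)
  = 4.70567e+08 / 1.07804e+08 = 4.365 N/mm

4.37 kN/m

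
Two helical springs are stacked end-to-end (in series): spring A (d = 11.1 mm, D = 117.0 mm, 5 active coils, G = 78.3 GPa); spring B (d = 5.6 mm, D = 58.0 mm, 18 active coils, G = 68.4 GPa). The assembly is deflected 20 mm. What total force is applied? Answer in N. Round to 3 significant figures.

k_A = Gd⁴/(8D³N_a) = (78.3×10³)(11.1⁴)/(8·117.0³·5) = 18.554 N/mm
k_B = Gd⁴/(8D³N_a) = (68.4×10³)(5.6⁴)/(8·58.0³·18) = 2.3942 N/mm
Series: 1/k_eq = 1/18.554 + 1/2.3942 = 0.47157; k_eq = 2.1206 N/mm
F = k_eq·δ = 2.1206·20 = 42.411 N

42.4 N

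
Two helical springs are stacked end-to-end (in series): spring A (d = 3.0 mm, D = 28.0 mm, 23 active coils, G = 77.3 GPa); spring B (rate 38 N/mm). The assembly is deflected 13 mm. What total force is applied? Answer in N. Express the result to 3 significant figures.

19.4 N

k_A = Gd⁴/(8D³N_a) = (77.3×10³)(3.0⁴)/(8·28.0³·23) = 1.5501 N/mm
Series: 1/k_eq = 1/1.5501 + 1/38 = 0.67142; k_eq = 1.4894 N/mm
F = k_eq·δ = 1.4894·13 = 19.362 N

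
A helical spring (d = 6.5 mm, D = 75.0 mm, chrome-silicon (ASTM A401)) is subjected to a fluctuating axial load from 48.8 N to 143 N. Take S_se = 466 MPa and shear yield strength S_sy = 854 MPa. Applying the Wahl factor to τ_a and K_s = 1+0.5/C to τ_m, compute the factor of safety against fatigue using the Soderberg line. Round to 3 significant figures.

C = D/d = 75.0/6.5 = 11.5385; K_W = (4C−1)/(4C−4)+0.615/C = 1.1245; K_s = 1+0.5/C = 1.0433
F_a = (F_max−F_min)/2 = 47.1 N; F_m = (F_max+F_min)/2 = 95.9 N
τ_a = K_W·8F_aD/(πd³) = 1.1245 × 32.755 = 36.832 MPa
τ_m = K_s·8F_mD/(πd³) = 1.0433 × 66.693 = 69.583 MPa
Soderberg: 1/n_f = τ_a/S_se + τ_m/S_sy = 36.832/466 + 69.583/854 = 0.07904 + 0.08148 = 0.16052
n_f = 1/0.16052 = 6.23

6.23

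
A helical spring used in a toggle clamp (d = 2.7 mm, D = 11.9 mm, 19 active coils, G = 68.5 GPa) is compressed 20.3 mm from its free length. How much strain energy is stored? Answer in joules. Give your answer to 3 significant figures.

2.93 J

k = Gd⁴/(8D³N_a) = (68.5×10³)(2.7⁴)/(8·11.9³·19) = 14.212 N/mm
U = ½kδ² = 0.5 × 14.212 × 20.3² = 2928.4 N·mm = 2.9284 J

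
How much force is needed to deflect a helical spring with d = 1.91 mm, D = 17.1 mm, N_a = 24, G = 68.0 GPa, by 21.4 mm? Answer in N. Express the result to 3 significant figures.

20.2 N

k = Gd⁴/(8D³N_a) = (68.0×10³)(1.91⁴)/(8·17.1³·24) = 0.94266 N/mm
F = k·δ = 0.94266 × 21.4 = 20.173 N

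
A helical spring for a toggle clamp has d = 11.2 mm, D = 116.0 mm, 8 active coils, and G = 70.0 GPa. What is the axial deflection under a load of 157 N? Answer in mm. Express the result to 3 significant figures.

14.2 mm

k = Gd⁴/(8D³N_a) = (70.0×10³)(11.2⁴)/(8·116.0³·8) = 11.026 N/mm
δ = F/k = 157 / 11.026 = 14.239 mm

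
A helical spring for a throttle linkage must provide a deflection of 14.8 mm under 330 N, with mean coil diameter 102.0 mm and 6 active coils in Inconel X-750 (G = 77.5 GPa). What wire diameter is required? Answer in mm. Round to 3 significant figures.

11.0 mm

Required rate k = F/δ = 330/14.8 = 22.297 N/mm
d = (8D³N_a·k / G)^(1/4) = (8·102.0³·6·22.297 / (77.5×10³))^0.25
  = (14655)^0.25 = 11.0027 mm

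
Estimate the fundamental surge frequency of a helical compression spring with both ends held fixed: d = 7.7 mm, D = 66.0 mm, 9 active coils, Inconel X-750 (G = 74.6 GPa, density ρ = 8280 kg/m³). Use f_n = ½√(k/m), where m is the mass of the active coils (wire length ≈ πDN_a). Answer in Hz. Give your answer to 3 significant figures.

k = Gd⁴/(8D³N_a) = (74.6×10³)(7.7⁴)/(8·66.0³·9) = 12.669 N/mm = 12669 N/m
Wire length L = πDN_a = π·66.0·9 = 1866.1 mm
m = ρ·(πd²/4)·L = 8280 × 46.566×10⁻⁶ m² × 1.8661 m = 0.71951 kg
f_n = ½√(k/m) = 0.5·√(12669/0.71951) = 0.5·√(17608) = 66.347 Hz

66.3 Hz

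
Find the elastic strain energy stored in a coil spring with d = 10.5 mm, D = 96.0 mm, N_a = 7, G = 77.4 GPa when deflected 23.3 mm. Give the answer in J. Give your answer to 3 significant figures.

k = Gd⁴/(8D³N_a) = (77.4×10³)(10.5⁴)/(8·96.0³·7) = 18.989 N/mm
U = ½kδ² = 0.5 × 18.989 × 23.3² = 5154.4 N·mm = 5.1544 J

5.15 J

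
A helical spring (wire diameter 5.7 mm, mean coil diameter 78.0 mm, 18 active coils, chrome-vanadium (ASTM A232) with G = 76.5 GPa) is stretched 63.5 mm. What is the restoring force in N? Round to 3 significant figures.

k = Gd⁴/(8D³N_a) = (76.5×10³)(5.7⁴)/(8·78.0³·18) = 1.1817 N/mm
F = k·δ = 1.1817 × 63.5 = 75.039 N

75.0 N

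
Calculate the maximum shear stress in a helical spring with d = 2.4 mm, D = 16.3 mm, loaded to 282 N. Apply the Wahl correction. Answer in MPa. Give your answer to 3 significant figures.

1030 MPa

Spring index C = D/d = 16.3/2.4 = 6.7917
K_W = (4C−1)/(4C−4) + 0.615/C = 26.167/23.167 + 0.0906 = 1.2200
τ₀ = 8FD/(πd³) = 8·282·16.3/(π·2.4³) = 36772.8/43.429 = 846.73 MPa
τ_max = K·τ₀ = 1.2200 × 846.73 = 1033 MPa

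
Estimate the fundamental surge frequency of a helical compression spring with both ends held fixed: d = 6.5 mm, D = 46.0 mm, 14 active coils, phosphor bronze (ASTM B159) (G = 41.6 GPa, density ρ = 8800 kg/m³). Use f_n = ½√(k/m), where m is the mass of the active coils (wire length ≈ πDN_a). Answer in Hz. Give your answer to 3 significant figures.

53.7 Hz

k = Gd⁴/(8D³N_a) = (41.6×10³)(6.5⁴)/(8·46.0³·14) = 6.8117 N/mm = 6811.7 N/m
Wire length L = πDN_a = π·46.0·14 = 2023.2 mm
m = ρ·(πd²/4)·L = 8800 × 33.183×10⁻⁶ m² × 2.0232 m = 0.59079 kg
f_n = ½√(k/m) = 0.5·√(6811.7/0.59079) = 0.5·√(11530) = 53.688 Hz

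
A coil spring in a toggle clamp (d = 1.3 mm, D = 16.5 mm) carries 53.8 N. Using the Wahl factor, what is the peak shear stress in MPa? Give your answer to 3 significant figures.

1140 MPa

Spring index C = D/d = 16.5/1.3 = 12.6923
K_W = (4C−1)/(4C−4) + 0.615/C = 49.769/46.769 + 0.0485 = 1.1126
τ₀ = 8FD/(πd³) = 8·53.8·16.5/(π·1.3³) = 7101.6/6.9021 = 1028.9 MPa
τ_max = K·τ₀ = 1.1126 × 1028.9 = 1144.8 MPa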